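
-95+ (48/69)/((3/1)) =-6539/69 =-94.77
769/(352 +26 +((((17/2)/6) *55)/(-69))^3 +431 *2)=436533271488/703085404105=0.62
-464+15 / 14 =-6481 / 14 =-462.93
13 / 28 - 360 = -10067 / 28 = -359.54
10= 10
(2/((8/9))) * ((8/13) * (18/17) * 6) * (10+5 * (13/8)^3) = 3913515/14144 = 276.69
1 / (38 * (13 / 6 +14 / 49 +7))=21 / 7543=0.00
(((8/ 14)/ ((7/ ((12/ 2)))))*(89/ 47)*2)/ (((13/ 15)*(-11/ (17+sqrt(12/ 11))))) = -3.51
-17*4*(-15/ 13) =1020/ 13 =78.46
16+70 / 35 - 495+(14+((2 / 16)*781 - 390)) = -6043 / 8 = -755.38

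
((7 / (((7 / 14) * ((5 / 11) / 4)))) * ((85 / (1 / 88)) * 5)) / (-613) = -4607680 / 613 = -7516.61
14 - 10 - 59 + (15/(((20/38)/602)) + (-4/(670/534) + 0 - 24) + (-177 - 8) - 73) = 5633632/335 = 16816.81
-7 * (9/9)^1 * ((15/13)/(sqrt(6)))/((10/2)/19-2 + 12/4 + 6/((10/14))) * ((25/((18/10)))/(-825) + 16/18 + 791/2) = -782854625 * sqrt(6)/14177592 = -135.26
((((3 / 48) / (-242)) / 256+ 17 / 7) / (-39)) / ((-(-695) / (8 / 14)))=-5616979 / 109708318720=-0.00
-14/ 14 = -1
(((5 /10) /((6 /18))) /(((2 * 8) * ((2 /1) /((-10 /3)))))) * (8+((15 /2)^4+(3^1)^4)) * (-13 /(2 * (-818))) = -3383185 /837632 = -4.04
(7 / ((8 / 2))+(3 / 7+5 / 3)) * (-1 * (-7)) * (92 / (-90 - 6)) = -7429 / 288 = -25.80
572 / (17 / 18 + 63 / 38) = 97812 / 445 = 219.80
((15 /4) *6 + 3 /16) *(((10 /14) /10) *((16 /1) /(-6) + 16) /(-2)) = -10.80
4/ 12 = 1/ 3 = 0.33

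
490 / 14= 35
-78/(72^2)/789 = -13/681696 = -0.00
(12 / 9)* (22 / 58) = 44 / 87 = 0.51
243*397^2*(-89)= -3408609843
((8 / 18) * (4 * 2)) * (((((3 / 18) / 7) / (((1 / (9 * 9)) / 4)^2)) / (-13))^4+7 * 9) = 333167453211529952 / 68574961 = 4858441745.40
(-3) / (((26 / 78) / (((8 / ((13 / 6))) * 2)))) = -864 / 13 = -66.46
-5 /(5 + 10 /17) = -17 /19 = -0.89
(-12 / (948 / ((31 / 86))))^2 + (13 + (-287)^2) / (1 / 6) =22815745648273 / 46158436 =494292.00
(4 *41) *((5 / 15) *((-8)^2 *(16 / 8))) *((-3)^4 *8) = 4534272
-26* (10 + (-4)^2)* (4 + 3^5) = -166972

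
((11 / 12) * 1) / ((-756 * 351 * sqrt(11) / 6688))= -0.01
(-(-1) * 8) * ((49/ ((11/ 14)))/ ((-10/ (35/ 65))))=-19208/ 715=-26.86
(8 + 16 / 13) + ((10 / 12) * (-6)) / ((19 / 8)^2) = 39160 / 4693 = 8.34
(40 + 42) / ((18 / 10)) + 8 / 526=45.57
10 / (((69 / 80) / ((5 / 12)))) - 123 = -24461 / 207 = -118.17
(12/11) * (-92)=-1104/11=-100.36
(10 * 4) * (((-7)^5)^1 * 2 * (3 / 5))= -806736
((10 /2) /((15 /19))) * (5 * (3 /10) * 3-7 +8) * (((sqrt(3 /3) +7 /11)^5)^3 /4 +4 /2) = 16102639179352861145 /1139249500749723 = 14134.43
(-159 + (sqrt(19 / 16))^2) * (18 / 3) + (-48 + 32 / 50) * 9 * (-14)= 1004097 / 200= 5020.48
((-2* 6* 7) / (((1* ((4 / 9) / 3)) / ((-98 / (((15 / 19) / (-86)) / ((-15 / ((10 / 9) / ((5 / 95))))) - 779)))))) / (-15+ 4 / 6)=750141 / 150734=4.98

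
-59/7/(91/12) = -708/637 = -1.11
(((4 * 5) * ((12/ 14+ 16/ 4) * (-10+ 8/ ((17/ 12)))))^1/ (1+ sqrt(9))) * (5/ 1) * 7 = -3700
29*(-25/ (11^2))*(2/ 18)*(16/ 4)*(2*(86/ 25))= -19952/ 1089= -18.32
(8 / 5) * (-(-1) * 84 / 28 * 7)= 168 / 5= 33.60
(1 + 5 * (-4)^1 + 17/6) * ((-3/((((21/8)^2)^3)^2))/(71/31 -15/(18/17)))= -206639466545152/5416340990884363323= -0.00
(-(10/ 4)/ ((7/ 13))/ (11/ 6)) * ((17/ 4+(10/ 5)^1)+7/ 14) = -5265/ 308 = -17.09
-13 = -13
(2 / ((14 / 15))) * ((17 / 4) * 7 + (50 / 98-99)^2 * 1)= 1401702345 / 67228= 20849.98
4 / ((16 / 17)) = 17 / 4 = 4.25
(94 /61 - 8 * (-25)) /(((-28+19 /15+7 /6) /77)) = -28399140 /46787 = -606.99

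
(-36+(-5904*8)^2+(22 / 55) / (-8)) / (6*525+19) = 44617235759 / 63380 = 703963.96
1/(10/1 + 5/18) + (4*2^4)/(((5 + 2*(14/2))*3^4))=0.14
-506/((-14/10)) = 361.43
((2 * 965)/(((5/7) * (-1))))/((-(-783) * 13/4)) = -10808/10179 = -1.06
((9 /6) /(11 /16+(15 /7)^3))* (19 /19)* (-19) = -156408 /57773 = -2.71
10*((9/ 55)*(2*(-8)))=-288/ 11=-26.18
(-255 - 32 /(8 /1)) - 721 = -980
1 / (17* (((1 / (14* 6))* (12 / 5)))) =35 / 17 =2.06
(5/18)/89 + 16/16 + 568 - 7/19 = 17308103/30438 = 568.63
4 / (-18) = -0.22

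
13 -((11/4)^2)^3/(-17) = 2676777/69632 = 38.44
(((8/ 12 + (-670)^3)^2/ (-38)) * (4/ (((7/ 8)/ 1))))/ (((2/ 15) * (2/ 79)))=-1286318188740713526320/ 399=-3223855109625848436.89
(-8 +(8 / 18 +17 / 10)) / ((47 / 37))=-19499 / 4230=-4.61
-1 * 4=-4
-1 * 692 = -692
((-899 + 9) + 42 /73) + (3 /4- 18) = -906.67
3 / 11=0.27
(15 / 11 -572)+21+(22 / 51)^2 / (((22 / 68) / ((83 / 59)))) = -54496898 / 99297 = -548.83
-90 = -90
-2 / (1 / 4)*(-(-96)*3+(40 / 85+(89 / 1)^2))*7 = -7815416 / 17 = -459730.35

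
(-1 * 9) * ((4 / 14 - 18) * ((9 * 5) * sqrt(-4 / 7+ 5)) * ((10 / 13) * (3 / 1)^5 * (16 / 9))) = 216950400 * sqrt(217) / 637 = 5017078.42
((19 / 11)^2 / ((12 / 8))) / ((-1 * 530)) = -361 / 96195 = -0.00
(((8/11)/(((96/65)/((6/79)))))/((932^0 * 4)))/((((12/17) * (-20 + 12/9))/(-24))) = 0.02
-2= -2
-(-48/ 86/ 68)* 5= 30/ 731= 0.04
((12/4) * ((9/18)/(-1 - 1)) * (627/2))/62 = -1881/496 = -3.79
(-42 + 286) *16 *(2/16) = 488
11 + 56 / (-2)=-17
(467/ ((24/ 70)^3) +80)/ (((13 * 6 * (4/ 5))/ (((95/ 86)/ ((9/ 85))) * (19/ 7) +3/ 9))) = 15647956174075/ 2921038848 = 5356.98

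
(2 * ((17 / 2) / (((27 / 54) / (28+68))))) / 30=544 / 5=108.80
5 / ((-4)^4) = 5 / 256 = 0.02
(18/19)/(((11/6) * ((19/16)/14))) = 24192/3971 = 6.09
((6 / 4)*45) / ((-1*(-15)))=9 / 2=4.50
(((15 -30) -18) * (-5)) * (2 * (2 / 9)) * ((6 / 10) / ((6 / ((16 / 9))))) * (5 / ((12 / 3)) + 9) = 3608 / 27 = 133.63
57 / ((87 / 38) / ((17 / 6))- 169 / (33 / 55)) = -55233 / 272152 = -0.20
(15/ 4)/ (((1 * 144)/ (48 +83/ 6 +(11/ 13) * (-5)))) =22465/ 14976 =1.50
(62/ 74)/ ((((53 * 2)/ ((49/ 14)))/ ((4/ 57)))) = 217/ 111777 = 0.00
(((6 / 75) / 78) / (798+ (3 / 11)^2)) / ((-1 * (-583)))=11 / 4990099725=0.00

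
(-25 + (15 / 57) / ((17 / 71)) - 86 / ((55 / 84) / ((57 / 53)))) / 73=-155504864 / 68732785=-2.26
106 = 106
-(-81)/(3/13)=351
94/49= 1.92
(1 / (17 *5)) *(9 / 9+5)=6 / 85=0.07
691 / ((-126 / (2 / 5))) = -691 / 315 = -2.19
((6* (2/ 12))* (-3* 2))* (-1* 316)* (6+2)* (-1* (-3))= 45504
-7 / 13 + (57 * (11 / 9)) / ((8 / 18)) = 8123 / 52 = 156.21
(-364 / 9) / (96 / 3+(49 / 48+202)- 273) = 1.06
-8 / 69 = -0.12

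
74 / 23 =3.22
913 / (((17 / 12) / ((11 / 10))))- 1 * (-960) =141858 / 85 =1668.92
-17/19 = -0.89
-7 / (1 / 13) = -91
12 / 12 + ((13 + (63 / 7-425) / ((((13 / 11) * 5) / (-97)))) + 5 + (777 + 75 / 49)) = 1868451 / 245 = 7626.33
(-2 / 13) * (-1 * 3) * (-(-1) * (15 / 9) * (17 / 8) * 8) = 170 / 13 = 13.08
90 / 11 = 8.18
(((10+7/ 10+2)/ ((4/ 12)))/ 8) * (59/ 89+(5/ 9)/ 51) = 1747901/ 544680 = 3.21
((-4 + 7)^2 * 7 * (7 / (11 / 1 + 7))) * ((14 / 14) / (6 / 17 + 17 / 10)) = 4165 / 349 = 11.93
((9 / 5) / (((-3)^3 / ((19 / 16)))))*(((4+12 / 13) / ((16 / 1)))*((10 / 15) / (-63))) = 19 / 73710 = 0.00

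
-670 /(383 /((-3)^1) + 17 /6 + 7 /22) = 22110 /4109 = 5.38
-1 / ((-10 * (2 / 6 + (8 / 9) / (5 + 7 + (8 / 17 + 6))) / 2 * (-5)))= -1413 / 13475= -0.10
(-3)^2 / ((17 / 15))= 135 / 17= 7.94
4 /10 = 2 /5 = 0.40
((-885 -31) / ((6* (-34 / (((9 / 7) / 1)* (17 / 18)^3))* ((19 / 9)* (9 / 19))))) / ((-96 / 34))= -1125077 / 653184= -1.72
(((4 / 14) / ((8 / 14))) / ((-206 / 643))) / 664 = -643 / 273568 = -0.00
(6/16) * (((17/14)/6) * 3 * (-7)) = -51/32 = -1.59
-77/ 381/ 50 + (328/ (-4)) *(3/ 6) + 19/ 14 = -2643457/ 66675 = -39.65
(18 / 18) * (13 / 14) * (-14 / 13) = -1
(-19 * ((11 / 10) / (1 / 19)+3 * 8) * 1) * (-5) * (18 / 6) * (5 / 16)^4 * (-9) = -143960625 / 131072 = -1098.33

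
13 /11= 1.18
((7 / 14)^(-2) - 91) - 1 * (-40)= -47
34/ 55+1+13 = 14.62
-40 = -40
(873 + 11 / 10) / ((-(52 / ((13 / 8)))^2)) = -8741 / 10240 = -0.85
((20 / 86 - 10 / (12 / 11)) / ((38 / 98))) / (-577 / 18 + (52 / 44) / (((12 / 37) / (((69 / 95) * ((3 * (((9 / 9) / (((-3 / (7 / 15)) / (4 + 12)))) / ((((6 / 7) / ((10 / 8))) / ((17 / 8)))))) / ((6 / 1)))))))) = 894524400 / 1640785357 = 0.55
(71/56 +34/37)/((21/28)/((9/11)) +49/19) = 258267/412846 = 0.63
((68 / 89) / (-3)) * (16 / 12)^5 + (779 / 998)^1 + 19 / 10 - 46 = -7186200082 / 161878095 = -44.39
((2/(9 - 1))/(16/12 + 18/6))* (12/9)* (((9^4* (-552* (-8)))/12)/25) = 7429.07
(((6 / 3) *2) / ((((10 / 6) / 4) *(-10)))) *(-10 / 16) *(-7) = -21 / 5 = -4.20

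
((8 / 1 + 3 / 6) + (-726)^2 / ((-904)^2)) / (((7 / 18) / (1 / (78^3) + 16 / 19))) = 19.80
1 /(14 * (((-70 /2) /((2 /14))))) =-1 /3430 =-0.00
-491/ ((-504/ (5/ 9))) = 2455/ 4536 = 0.54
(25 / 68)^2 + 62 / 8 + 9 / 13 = 515609 / 60112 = 8.58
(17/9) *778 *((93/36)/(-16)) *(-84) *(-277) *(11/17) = -257206411/72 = -3572311.26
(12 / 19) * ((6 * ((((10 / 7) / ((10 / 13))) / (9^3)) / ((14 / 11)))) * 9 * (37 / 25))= 21164 / 209475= 0.10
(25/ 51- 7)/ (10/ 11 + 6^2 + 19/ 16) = -58432/ 341955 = -0.17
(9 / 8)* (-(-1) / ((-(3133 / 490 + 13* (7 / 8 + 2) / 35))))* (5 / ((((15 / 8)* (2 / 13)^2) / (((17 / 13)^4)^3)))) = -57096979248516578 / 134412029552775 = -424.79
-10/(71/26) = -260/71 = -3.66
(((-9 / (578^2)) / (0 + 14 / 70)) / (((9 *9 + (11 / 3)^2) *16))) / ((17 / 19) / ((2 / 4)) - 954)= 1539 / 16440353820160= 0.00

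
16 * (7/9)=112/9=12.44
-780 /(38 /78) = -30420 /19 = -1601.05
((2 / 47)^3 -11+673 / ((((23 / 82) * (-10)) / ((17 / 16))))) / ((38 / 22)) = -558830354093 / 3629652080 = -153.96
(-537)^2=288369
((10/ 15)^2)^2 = 16/ 81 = 0.20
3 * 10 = 30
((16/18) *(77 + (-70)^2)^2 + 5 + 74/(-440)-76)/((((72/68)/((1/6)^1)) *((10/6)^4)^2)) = 20010559468293/343750000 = 58212.54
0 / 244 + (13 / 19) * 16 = 208 / 19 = 10.95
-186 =-186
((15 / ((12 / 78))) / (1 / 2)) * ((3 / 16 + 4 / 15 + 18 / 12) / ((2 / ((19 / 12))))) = 115843 / 384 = 301.67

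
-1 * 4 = -4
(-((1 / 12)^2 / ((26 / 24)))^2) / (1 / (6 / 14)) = -1 / 56784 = -0.00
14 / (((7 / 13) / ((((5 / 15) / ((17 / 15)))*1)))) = 130 / 17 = 7.65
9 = 9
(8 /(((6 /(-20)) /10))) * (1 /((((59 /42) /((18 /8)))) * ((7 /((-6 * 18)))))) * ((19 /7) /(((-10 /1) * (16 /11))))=-507870 /413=-1229.71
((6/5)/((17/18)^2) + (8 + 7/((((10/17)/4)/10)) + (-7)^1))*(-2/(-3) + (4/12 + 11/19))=4147254/5491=755.28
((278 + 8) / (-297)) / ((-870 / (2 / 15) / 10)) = 52 / 35235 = 0.00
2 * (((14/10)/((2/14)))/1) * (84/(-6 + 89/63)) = -518616/1445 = -358.90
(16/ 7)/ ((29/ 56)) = 128/ 29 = 4.41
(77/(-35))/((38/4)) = -22/95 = -0.23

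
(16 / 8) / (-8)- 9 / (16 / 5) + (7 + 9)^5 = 1048572.94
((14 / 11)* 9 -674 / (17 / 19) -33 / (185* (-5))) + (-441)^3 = -14835523093504 / 172975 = -85766862.80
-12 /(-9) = 4 /3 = 1.33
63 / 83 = 0.76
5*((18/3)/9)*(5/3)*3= 50/3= 16.67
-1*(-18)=18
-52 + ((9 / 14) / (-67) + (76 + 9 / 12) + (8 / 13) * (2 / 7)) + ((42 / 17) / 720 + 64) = 1105972069 / 12437880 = 88.92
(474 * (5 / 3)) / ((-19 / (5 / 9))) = -3950 / 171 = -23.10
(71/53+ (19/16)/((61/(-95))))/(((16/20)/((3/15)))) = -26369/206912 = -0.13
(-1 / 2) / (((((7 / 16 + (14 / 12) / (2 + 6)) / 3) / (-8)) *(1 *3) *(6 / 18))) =144 / 7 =20.57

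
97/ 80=1.21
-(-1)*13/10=13/10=1.30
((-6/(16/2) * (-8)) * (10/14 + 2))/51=38/119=0.32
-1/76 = -0.01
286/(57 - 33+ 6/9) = 429/37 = 11.59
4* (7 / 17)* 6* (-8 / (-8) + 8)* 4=355.76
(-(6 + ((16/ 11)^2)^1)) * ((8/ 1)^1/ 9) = -7856/ 1089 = -7.21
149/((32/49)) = 7301/32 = 228.16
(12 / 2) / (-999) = -2 / 333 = -0.01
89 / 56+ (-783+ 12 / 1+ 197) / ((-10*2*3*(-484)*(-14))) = 323357 / 203280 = 1.59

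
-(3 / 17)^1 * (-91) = 16.06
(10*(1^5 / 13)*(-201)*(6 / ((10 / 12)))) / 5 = -14472 / 65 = -222.65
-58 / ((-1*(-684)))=-29 / 342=-0.08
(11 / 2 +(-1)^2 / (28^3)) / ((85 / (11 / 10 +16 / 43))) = 76426521 / 802345600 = 0.10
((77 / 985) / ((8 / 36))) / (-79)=-693 / 155630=-0.00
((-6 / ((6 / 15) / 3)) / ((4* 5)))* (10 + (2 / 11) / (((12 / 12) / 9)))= -288 / 11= -26.18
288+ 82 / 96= 13865 / 48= 288.85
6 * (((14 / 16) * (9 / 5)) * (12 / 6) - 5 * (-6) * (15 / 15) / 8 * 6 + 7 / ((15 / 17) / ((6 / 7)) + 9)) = 539079 / 3410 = 158.09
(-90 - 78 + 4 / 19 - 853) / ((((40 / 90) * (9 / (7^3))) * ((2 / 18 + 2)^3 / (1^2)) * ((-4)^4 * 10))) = -3.63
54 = 54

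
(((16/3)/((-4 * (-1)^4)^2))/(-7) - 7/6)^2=289/196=1.47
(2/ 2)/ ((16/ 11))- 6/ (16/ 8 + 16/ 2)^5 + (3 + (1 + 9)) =171093/ 12500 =13.69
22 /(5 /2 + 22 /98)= 2156 /267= 8.07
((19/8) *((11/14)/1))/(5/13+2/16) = 2717/742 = 3.66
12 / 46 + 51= 1179 / 23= 51.26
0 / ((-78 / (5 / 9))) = 0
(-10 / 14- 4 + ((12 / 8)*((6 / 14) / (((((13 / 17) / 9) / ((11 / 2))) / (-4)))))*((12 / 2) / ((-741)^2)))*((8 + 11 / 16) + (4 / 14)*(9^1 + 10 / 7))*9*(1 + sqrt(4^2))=-10777298668785 / 4352626096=-2476.05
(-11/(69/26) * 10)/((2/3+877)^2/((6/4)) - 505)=-25740/318590089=-0.00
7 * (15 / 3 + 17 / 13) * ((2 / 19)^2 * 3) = 6888 / 4693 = 1.47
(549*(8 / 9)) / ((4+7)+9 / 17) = 2074 / 49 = 42.33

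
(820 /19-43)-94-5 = -1878 /19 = -98.84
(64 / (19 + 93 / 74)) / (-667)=-4736 / 999833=-0.00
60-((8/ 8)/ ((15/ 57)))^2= 1139/ 25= 45.56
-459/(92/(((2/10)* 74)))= -73.84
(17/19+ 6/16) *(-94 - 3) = -18721/152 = -123.16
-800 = -800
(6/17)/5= 6/85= 0.07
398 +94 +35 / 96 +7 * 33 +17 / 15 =347759 / 480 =724.50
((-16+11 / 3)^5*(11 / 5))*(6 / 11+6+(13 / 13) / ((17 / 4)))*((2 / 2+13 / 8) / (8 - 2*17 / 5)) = -153874240583 / 16524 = -9312166.58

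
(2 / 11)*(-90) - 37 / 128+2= -20631 / 1408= -14.65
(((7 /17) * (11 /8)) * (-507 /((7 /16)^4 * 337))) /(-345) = 15228928 /225980405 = 0.07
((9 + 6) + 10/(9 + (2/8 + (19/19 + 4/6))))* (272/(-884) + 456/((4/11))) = 33981330/1703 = 19953.81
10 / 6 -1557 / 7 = -220.76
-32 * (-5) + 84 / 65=10484 / 65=161.29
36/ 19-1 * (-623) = 11873/ 19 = 624.89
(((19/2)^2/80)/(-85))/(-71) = 361/1931200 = 0.00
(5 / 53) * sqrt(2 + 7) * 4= 60 / 53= 1.13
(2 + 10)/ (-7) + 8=44/ 7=6.29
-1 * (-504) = 504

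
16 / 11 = 1.45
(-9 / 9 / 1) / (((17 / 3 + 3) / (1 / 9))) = -1 / 78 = -0.01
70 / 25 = 14 / 5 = 2.80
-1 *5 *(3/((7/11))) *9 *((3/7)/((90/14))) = -99/7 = -14.14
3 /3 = 1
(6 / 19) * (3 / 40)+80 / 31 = 30679 / 11780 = 2.60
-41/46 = -0.89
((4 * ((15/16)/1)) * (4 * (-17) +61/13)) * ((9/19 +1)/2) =-86415/494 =-174.93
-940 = -940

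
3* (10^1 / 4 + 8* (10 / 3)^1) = 175 / 2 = 87.50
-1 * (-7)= 7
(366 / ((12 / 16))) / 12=122 / 3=40.67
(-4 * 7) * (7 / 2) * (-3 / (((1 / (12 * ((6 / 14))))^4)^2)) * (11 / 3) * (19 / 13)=1179223941316608 / 1529437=771018316.75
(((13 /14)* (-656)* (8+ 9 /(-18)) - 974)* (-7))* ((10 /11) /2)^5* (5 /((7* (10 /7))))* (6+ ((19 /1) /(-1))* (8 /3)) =-16813.17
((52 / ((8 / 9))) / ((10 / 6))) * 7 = 2457 / 10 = 245.70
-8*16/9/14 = -64/63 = -1.02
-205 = -205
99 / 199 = 0.50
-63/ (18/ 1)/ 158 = -7/ 316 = -0.02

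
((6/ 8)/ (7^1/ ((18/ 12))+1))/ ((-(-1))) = 9/ 68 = 0.13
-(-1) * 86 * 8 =688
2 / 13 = 0.15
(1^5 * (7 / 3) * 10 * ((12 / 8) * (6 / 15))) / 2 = 7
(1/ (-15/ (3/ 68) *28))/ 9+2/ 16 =10709/ 85680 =0.12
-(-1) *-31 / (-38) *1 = 31 / 38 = 0.82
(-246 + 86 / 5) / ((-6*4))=143 / 15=9.53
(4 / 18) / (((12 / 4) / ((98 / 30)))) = 98 / 405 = 0.24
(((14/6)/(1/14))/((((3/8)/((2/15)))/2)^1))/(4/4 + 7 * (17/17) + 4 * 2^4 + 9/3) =3136/10125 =0.31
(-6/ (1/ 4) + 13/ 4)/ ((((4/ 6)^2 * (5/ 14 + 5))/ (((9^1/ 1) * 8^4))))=-8031744/ 25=-321269.76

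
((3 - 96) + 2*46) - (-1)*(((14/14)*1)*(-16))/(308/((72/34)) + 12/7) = -10279/9271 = -1.11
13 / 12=1.08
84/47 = 1.79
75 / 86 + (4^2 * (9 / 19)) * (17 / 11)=12.59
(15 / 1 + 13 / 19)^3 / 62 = 13231796 / 212629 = 62.23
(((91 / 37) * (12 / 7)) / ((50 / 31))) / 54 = 403 / 8325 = 0.05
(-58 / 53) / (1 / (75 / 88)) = -2175 / 2332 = -0.93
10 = 10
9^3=729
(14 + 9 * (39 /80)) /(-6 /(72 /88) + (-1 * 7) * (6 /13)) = -57369 /32960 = -1.74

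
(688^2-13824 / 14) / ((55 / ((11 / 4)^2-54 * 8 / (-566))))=7790724544 / 108955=71504.06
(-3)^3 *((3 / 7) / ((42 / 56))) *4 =-61.71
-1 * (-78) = 78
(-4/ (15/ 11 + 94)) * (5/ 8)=-55/ 2098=-0.03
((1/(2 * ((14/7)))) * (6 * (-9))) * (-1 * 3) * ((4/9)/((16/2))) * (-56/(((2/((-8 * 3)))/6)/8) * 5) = 362880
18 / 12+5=13 / 2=6.50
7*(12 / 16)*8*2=84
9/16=0.56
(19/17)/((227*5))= 0.00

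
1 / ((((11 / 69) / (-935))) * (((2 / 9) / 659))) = -34785315 / 2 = -17392657.50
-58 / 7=-8.29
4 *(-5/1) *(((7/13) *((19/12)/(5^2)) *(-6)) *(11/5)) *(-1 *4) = -11704/325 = -36.01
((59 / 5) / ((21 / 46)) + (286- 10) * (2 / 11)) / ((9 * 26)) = 43907 / 135135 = 0.32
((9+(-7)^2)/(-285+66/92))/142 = -0.00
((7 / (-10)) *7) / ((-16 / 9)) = 441 / 160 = 2.76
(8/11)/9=8/99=0.08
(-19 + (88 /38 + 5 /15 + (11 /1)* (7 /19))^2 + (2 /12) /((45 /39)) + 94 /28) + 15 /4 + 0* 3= 15085477 /454860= 33.17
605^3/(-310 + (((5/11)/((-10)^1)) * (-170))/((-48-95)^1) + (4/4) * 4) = -348333181625/481423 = -723549.11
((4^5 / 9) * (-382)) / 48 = -24448 / 27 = -905.48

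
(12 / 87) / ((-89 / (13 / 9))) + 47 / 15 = 363661 / 116145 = 3.13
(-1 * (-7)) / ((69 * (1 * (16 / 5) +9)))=35 / 4209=0.01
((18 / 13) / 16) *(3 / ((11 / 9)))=243 / 1144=0.21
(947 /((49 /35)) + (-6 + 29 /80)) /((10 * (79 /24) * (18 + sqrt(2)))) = 1.05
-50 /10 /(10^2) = -1 /20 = -0.05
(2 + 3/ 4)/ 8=11/ 32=0.34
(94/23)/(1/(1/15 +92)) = 129814/345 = 376.27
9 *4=36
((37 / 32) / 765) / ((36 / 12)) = 37 / 73440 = 0.00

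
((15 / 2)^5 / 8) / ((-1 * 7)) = -423.76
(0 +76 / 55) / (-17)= -76 / 935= -0.08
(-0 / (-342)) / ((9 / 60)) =0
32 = 32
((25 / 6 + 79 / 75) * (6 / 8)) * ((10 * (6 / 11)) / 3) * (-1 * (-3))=2349 / 110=21.35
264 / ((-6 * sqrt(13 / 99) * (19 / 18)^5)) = -249422976 * sqrt(143) / 32189287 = -92.66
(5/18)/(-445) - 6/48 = -805/6408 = -0.13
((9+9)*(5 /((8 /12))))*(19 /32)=2565 /32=80.16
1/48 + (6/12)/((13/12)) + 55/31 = 2.26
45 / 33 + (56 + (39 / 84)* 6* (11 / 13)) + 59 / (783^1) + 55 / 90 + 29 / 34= 125576881 / 2049894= 61.26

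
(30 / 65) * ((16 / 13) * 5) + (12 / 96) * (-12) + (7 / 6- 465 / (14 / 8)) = -934123 / 3549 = -263.21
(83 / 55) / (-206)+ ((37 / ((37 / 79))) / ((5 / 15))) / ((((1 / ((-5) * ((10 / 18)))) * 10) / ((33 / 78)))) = -24620899 / 883740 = -27.86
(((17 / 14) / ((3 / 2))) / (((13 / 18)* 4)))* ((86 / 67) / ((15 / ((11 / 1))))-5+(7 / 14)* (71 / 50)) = -1144253 / 1219400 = -0.94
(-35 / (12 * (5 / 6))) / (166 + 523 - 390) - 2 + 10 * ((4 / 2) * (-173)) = -2070283 / 598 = -3462.01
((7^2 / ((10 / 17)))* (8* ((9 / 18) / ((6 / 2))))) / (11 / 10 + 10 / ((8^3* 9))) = 1279488 / 12697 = 100.77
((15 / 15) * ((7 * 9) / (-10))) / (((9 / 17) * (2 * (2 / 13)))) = -1547 / 40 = -38.68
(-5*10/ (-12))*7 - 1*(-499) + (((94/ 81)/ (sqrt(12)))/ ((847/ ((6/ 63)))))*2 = 188*sqrt(3)/ 4322241 + 3169/ 6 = 528.17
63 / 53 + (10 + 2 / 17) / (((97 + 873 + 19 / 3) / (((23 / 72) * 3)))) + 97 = 518297961 / 5278058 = 98.20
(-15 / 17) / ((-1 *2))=15 / 34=0.44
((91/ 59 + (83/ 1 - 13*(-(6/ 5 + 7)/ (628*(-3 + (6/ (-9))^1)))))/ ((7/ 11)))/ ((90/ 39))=2238485327/ 38904600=57.54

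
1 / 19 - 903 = -17156 / 19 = -902.95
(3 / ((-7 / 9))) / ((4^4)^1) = -27 / 1792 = -0.02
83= 83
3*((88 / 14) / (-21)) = -44 / 49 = -0.90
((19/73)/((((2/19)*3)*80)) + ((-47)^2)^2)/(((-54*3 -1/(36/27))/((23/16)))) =-43100.10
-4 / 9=-0.44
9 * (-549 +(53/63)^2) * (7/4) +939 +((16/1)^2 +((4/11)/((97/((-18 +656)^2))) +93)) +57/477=-1885499632/323883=-5821.55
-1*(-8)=8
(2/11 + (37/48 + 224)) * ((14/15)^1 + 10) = 973955/396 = 2459.48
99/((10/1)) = 99/10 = 9.90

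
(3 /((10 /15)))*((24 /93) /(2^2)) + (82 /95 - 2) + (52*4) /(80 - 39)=510347 /120745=4.23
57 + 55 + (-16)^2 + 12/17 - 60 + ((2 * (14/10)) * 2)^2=144528/425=340.07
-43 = -43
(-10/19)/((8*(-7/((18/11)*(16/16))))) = 45/2926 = 0.02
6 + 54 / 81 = 20 / 3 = 6.67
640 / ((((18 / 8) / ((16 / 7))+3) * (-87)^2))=0.02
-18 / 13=-1.38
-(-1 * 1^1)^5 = 1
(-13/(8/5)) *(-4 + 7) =-24.38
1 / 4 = 0.25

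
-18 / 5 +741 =3687 / 5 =737.40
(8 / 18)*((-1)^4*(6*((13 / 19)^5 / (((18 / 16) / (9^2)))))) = 71288256 / 2476099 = 28.79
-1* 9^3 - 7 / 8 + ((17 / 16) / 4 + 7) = -46247 / 64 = -722.61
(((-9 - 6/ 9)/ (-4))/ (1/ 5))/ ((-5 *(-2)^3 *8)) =0.04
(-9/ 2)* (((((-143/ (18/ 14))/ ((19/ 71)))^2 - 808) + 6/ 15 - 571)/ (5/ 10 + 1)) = -25053876992/ 48735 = -514083.86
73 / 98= 0.74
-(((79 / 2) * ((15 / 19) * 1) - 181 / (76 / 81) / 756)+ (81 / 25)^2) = -55097433 / 1330000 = -41.43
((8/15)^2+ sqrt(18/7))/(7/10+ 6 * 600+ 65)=128/1649565+ 10 * sqrt(14)/85533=0.00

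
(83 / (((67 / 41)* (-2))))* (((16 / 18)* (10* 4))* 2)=-1088960 / 603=-1805.90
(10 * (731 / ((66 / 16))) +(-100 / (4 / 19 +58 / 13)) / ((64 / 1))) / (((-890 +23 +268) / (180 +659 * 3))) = -776211509455 / 121659296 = -6380.21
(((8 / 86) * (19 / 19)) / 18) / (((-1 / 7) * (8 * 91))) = -1 / 20124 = -0.00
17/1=17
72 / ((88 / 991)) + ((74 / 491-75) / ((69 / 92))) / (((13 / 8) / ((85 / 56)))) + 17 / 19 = 1548353908 / 2154999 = 718.49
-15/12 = -5/4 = -1.25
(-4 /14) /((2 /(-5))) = 5 /7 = 0.71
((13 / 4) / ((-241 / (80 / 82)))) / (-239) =130 / 2361559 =0.00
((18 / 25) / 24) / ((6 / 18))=9 / 100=0.09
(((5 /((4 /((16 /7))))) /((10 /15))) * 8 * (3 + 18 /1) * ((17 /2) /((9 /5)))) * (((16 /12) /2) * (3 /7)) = 6800 /7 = 971.43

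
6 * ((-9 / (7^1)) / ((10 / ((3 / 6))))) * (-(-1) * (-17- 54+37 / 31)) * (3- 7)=-116856 / 1085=-107.70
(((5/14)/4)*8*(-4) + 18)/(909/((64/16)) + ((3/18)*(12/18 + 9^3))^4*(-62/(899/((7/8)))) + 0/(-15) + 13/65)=-6453924480/5625247644978773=-0.00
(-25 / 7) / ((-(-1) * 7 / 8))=-200 / 49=-4.08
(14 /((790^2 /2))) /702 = 7 /109529550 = 0.00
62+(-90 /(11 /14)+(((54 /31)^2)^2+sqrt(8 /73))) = -440261522 /10158731+2 * sqrt(146) /73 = -43.01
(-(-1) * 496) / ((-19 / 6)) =-2976 / 19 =-156.63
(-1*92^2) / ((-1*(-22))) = -4232 / 11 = -384.73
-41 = -41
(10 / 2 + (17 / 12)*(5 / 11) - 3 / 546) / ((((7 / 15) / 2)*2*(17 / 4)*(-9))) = -0.32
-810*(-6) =4860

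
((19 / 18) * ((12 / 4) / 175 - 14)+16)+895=2823157 / 3150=896.24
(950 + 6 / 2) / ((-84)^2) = 953 / 7056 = 0.14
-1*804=-804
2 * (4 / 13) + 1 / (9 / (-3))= 11 / 39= 0.28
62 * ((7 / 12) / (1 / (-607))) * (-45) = 1975785 / 2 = 987892.50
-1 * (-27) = 27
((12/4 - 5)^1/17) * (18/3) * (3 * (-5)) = 180/17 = 10.59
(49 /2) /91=7 /26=0.27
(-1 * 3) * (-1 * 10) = 30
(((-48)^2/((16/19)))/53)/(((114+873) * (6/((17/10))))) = 1292/87185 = 0.01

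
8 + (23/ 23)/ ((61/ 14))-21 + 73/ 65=-11.65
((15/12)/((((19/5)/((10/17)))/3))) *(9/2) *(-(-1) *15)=39.18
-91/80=-1.14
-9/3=-3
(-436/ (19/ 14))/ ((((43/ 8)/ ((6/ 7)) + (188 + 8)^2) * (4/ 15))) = -156960/ 5005873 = -0.03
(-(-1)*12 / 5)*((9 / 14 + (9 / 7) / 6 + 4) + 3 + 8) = 38.06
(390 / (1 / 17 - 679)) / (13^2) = -255 / 75023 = -0.00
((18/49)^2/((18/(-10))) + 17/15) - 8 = -250003/36015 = -6.94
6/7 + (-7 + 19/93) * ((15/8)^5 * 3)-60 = -531.60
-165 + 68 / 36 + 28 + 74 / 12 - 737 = -15587 / 18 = -865.94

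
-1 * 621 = -621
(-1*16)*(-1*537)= 8592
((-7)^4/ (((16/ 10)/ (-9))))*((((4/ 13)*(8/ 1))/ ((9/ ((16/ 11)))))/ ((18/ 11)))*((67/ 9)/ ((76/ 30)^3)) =-402167500/ 267501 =-1503.42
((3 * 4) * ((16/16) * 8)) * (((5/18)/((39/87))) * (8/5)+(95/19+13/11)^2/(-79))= 18170752/372801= 48.74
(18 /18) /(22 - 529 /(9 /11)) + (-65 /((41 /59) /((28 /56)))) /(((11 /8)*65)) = -120965 /230461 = -0.52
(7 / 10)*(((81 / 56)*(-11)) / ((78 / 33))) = -9801 / 2080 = -4.71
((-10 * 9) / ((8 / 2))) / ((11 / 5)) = -225 / 22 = -10.23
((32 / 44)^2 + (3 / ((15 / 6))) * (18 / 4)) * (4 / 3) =14348 / 1815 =7.91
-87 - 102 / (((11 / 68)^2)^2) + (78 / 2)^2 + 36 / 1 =-2159378082 / 14641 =-147488.43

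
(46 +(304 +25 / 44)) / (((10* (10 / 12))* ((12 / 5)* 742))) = 3085 / 130592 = 0.02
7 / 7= 1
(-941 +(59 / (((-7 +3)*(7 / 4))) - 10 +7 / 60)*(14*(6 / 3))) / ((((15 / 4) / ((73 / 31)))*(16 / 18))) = -1026.99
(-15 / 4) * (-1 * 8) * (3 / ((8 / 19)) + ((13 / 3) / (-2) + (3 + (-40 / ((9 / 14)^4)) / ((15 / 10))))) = -116665445 / 26244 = -4445.41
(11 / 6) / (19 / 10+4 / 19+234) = 1045 / 134583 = 0.01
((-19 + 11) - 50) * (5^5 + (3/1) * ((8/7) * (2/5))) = -181329.54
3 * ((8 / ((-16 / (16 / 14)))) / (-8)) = 3 / 14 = 0.21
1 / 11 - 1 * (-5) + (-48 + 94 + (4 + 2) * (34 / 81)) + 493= 162343 / 297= 546.61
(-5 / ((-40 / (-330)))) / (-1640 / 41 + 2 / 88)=1815 / 1759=1.03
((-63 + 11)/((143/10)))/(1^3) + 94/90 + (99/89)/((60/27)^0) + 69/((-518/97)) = -328624391/22820490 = -14.40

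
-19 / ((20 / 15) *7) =-57 / 28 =-2.04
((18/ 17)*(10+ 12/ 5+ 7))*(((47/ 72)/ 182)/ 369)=4559/ 22833720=0.00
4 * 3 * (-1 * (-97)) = 1164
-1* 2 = -2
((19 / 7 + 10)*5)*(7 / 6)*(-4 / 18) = -445 / 27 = -16.48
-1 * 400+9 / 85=-33991 / 85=-399.89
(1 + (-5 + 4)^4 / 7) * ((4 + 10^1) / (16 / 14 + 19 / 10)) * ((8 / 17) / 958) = 4480 / 1734459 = 0.00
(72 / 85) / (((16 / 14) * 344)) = 63 / 29240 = 0.00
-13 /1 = -13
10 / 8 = 1.25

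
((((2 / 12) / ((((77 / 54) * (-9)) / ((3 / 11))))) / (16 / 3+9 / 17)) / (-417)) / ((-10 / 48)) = -1224 / 176010835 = -0.00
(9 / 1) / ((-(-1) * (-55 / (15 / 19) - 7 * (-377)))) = 27 / 7708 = 0.00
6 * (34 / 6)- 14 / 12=197 / 6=32.83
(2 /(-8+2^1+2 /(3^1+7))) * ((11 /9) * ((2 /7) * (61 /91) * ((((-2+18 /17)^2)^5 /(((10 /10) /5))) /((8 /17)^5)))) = -2251502387200 /236061165249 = -9.54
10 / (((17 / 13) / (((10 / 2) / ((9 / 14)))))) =59.48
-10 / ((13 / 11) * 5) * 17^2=-6358 / 13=-489.08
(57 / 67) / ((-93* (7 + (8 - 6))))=-19 / 18693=-0.00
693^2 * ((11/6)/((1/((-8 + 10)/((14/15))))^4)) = 1819310625/98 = 18564394.13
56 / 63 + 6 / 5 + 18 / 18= 3.09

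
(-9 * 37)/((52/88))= -563.54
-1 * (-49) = 49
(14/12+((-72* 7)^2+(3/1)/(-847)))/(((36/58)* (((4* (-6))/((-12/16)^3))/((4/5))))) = 37436541467/6504960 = 5755.08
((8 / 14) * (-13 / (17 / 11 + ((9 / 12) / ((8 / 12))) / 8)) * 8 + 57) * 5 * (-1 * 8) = -7229960 / 8309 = -870.14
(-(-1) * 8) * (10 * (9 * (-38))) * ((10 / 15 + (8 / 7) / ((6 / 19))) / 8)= -102600 / 7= -14657.14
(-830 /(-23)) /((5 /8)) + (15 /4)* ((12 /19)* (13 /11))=291007 /4807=60.54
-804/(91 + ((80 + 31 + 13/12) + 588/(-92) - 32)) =-221904/45455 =-4.88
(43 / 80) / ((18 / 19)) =817 / 1440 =0.57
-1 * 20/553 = -20/553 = -0.04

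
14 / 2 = 7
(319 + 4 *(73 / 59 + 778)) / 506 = 202721 / 29854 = 6.79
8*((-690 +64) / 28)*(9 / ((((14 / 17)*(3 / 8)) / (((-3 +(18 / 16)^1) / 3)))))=159630 / 49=3257.76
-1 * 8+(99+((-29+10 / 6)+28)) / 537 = -12589 / 1611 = -7.81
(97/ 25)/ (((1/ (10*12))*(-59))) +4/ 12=-7.56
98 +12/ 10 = 496/ 5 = 99.20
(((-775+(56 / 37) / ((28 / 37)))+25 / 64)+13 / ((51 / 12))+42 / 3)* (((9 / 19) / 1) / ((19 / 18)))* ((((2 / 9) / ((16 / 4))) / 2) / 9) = -822039 / 785536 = -1.05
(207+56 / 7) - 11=204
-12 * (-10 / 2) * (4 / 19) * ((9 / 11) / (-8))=-1.29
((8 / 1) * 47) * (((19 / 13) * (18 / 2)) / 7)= 64296 / 91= 706.55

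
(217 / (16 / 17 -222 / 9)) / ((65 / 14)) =-77469 / 39325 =-1.97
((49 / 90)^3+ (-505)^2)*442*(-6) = -41086848725429 / 60750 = -676326727.99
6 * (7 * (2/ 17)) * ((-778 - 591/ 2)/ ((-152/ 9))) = 21357/ 68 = 314.07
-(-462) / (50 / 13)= 3003 / 25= 120.12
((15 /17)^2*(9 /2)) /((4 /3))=6075 /2312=2.63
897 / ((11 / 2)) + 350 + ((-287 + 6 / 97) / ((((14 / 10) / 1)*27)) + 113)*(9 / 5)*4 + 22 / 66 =142549901 / 112035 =1272.37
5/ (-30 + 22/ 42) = -105/ 619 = -0.17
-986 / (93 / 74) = -72964 / 93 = -784.56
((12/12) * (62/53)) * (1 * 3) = 186/53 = 3.51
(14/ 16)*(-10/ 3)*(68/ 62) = -3.20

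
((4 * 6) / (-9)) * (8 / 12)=-1.78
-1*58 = -58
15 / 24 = 5 / 8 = 0.62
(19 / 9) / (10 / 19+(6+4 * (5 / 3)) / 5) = 1805 / 2616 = 0.69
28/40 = 7/10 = 0.70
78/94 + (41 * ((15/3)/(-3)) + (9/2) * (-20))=-22208/141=-157.50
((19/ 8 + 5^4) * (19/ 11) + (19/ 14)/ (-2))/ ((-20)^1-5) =-43.32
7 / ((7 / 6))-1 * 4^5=-1018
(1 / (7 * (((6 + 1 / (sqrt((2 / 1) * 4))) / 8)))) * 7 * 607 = 233088 / 287 - 9712 * sqrt(2) / 287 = 764.30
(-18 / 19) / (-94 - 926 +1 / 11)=198 / 213161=0.00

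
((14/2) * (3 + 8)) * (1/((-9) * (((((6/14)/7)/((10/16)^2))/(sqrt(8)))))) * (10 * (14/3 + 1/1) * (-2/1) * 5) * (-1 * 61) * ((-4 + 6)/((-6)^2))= -2445375625 * sqrt(2)/11664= -296492.06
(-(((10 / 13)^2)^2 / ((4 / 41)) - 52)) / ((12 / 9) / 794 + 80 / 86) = 35405390568 / 681551143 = 51.95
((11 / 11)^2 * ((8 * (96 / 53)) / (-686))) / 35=-384 / 636265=-0.00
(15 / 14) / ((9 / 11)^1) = 55 / 42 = 1.31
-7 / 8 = -0.88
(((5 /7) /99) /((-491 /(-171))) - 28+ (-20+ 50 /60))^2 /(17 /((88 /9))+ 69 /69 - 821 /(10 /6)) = -1144645568137210 /252069397003809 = -4.54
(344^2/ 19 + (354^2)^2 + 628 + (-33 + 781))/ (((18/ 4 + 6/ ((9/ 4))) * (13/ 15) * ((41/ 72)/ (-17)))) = -32869325078519040/ 435461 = -75481673625.24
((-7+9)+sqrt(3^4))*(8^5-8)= 360360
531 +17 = 548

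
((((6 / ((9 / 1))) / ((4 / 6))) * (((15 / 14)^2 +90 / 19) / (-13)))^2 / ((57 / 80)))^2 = 640712798358890625 / 7746032860940324041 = 0.08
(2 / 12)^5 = 1 / 7776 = 0.00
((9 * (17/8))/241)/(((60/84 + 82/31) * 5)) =3689/780840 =0.00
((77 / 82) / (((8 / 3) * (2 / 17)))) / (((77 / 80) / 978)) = 124695 / 41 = 3041.34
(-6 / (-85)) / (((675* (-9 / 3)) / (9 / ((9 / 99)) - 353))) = 508 / 57375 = 0.01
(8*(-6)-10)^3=-195112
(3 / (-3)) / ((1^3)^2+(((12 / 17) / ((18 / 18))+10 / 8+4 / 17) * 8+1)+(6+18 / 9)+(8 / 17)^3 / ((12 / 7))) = -14739 / 406652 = -0.04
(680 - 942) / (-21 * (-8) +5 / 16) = -4192 / 2693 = -1.56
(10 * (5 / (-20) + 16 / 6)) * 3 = 145 / 2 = 72.50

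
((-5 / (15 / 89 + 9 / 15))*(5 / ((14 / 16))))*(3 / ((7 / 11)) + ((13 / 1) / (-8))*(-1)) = -235.67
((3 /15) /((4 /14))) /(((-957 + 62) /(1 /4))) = -7 /35800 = -0.00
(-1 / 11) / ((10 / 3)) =-3 / 110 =-0.03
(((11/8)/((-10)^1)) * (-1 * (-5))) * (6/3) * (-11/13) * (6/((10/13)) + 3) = 3267/260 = 12.57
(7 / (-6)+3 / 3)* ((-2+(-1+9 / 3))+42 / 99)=-0.07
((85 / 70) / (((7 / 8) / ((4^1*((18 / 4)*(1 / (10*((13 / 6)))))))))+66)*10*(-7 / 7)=-427764 / 637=-671.53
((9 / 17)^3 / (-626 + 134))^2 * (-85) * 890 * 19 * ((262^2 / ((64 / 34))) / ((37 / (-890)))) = 19063329994326375 / 166232180384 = 114678.94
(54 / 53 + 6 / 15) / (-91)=-376 / 24115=-0.02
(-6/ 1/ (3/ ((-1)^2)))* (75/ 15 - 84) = 158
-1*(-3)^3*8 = 216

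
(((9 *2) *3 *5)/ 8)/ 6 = 45/ 8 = 5.62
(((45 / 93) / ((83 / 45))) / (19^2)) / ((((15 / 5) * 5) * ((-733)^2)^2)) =45 / 268140791302989413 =0.00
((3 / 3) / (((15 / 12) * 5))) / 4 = 1 / 25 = 0.04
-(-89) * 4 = 356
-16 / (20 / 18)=-14.40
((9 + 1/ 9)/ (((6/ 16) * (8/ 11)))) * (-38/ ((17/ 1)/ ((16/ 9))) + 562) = 77010956/ 4131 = 18642.21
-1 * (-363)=363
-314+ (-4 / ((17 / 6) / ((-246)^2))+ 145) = -1455257 / 17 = -85603.35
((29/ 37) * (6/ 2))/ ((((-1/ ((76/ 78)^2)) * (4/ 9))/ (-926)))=29082882/ 6253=4651.03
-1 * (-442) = 442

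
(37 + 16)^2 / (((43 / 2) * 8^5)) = 2809 / 704512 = 0.00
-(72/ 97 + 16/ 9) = -2200/ 873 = -2.52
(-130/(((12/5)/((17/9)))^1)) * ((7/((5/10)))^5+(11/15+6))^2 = -14383547864021141/486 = -29595777497985.89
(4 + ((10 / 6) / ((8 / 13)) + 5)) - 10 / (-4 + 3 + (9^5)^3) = 7231926014824481 / 617673396283944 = 11.71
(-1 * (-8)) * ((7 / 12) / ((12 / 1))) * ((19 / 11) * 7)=4.70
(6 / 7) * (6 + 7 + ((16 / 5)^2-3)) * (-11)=-33396 / 175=-190.83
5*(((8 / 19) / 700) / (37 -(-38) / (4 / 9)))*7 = 4 / 23275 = 0.00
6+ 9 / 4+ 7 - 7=8.25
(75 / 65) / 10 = 3 / 26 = 0.12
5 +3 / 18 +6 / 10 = 173 / 30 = 5.77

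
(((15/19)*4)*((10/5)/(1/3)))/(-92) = -0.21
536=536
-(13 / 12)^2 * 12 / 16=-169 / 192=-0.88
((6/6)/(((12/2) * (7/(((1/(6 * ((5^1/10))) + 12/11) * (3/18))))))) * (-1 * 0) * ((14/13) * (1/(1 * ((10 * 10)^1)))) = 0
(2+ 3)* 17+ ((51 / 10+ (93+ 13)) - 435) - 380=-6189 / 10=-618.90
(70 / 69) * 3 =3.04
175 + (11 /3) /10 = 5261 /30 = 175.37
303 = 303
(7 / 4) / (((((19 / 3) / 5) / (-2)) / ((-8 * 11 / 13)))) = 4620 / 247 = 18.70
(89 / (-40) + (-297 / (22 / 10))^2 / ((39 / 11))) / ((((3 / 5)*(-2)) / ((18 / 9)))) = -2671843 / 312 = -8563.60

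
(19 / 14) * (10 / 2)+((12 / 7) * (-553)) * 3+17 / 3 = -118925 / 42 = -2831.55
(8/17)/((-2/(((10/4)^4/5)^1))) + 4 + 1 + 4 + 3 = 691/68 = 10.16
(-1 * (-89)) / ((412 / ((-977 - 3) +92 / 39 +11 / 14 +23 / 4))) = -209.78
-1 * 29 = -29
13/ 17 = 0.76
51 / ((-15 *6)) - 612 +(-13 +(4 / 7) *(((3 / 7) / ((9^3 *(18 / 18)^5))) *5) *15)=-24827741 / 39690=-625.54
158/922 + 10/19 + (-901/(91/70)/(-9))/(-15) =-13638757/3074409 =-4.44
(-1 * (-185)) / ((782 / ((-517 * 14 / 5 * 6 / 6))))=-133903 / 391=-342.46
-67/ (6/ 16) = -536/ 3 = -178.67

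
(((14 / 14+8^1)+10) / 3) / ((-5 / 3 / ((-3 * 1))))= 57 / 5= 11.40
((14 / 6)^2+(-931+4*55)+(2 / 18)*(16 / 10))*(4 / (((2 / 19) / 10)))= -2412392 / 9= -268043.56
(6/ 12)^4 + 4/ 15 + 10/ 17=3743/ 4080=0.92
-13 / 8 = -1.62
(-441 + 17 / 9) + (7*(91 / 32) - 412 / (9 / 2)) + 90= -40393 / 96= -420.76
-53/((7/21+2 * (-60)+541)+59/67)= -10653/84865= -0.13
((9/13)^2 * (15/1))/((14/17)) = 20655/2366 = 8.73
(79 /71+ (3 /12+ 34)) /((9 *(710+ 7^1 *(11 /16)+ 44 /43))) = 0.01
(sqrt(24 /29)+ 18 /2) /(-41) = -9 /41 -2 *sqrt(174) /1189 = -0.24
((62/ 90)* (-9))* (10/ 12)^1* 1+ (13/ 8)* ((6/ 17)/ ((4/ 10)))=-3.73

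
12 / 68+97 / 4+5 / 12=1267 / 51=24.84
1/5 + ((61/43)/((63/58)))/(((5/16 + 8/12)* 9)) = 665009/1909845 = 0.35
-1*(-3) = 3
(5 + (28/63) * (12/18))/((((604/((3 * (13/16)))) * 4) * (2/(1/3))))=1859/2087424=0.00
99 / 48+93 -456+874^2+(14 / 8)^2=6108145 / 8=763518.12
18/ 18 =1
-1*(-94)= 94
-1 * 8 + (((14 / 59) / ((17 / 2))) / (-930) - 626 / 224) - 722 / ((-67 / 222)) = 8334853992919 / 3499828080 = 2381.50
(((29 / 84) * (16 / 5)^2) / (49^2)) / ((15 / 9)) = 0.00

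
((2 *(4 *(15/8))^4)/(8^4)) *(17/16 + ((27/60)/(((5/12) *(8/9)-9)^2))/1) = 46988191125/28463071232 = 1.65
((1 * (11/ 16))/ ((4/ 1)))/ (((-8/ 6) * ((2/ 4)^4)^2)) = -33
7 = 7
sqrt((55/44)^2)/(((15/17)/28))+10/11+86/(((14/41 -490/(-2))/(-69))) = 1813433/110649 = 16.39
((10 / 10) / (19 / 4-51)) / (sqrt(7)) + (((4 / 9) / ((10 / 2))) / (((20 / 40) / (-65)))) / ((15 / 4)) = -416 / 135-4 * sqrt(7) / 1295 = -3.09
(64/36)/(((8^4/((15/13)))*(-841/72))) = -15/349856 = -0.00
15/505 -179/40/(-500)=78079/2020000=0.04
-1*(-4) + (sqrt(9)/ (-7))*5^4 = -1847/ 7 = -263.86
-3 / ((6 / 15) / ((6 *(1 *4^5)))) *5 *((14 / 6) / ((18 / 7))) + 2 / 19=-11916794 / 57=-209066.56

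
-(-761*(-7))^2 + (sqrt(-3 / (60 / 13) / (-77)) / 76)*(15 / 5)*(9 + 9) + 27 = -28376902 + 27*sqrt(5005) / 29260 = -28376901.93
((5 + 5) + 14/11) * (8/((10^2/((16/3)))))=3968/825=4.81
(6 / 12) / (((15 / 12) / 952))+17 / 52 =99093 / 260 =381.13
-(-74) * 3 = 222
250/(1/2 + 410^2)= 0.00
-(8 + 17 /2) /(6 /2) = -11 /2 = -5.50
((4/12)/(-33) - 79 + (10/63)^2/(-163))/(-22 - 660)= 281134963/2426698197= 0.12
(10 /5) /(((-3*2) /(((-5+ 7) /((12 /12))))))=-0.67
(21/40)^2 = 441/1600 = 0.28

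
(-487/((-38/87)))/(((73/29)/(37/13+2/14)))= 1323.94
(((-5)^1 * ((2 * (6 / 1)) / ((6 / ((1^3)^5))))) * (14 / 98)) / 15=-2 / 21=-0.10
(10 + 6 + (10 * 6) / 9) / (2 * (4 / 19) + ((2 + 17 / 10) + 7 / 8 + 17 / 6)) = 51680 / 17851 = 2.90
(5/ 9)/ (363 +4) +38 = 125519/ 3303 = 38.00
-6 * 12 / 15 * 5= -24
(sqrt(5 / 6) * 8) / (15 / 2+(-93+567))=8 * sqrt(30) / 2889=0.02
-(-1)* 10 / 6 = 5 / 3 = 1.67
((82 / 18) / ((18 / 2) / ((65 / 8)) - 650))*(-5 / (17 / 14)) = 93275 / 3226617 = 0.03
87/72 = 29/24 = 1.21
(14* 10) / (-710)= -14 / 71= -0.20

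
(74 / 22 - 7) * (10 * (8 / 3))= -3200 / 33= -96.97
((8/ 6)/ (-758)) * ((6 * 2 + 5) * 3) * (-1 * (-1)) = -34/ 379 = -0.09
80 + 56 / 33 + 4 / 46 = 62074 / 759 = 81.78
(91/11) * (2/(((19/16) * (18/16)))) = 23296/1881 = 12.38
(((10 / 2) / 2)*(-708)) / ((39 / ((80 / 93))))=-47200 / 1209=-39.04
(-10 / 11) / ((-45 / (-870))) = -580 / 33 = -17.58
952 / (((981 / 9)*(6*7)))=68 / 327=0.21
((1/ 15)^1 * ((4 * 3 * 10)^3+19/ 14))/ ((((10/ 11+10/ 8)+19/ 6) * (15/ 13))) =6918917434/ 369075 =18746.64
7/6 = 1.17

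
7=7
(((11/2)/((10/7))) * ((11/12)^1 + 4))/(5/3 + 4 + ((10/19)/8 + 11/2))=86317/51220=1.69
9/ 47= 0.19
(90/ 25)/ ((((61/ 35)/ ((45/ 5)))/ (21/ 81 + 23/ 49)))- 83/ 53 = 271111/ 22631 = 11.98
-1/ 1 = -1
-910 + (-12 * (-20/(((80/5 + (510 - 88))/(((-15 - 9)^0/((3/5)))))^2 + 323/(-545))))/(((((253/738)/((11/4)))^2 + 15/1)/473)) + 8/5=-1747438875281354898/1923876570741595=-908.29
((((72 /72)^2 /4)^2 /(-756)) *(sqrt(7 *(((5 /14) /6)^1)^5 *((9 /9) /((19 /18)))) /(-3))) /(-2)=-0.00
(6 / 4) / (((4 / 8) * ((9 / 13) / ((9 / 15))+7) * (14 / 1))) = 39 / 1484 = 0.03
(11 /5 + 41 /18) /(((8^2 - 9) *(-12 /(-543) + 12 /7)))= 510601 /10890000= 0.05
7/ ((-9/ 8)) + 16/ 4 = -20/ 9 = -2.22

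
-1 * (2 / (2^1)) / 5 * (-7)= 7 / 5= 1.40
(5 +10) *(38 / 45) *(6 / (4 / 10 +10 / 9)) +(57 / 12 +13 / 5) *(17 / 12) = 82561 / 1360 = 60.71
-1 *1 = -1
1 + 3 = 4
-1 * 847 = -847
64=64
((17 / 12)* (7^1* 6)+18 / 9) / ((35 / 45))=1107 / 14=79.07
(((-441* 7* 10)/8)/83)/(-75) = 1029/1660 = 0.62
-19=-19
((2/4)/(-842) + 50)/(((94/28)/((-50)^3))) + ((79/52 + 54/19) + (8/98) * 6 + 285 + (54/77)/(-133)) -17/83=-1627950592363087033/874588486772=-1861390.38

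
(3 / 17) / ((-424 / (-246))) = 369 / 3604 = 0.10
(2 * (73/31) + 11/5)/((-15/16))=-5712/775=-7.37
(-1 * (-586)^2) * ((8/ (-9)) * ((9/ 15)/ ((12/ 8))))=5494336/ 45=122096.36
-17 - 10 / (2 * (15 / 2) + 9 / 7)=-1004 / 57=-17.61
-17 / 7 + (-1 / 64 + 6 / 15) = -4579 / 2240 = -2.04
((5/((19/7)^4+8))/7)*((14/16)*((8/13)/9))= 12005/17494893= 0.00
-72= -72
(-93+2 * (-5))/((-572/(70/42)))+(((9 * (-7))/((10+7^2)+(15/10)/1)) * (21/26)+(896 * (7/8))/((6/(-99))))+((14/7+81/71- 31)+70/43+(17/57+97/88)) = -9461284012925/729960088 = -12961.37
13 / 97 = 0.13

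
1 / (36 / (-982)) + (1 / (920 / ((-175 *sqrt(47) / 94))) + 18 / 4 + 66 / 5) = -431 / 45 - 35 *sqrt(47) / 17296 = -9.59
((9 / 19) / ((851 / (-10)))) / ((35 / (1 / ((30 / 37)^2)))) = -37 / 152950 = -0.00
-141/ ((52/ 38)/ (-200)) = 267900/ 13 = 20607.69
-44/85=-0.52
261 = 261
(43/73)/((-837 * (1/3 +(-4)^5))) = 43/62547057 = 0.00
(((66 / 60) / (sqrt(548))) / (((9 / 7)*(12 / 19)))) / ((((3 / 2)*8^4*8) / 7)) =0.00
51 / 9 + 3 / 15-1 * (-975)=14713 / 15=980.87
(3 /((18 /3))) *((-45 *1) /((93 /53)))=-795 /62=-12.82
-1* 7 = -7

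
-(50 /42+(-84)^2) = -148201 /21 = -7057.19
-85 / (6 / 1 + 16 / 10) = -425 / 38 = -11.18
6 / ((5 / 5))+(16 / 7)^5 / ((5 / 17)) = 18330002 / 84035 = 218.12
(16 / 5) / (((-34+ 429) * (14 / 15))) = 24 / 2765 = 0.01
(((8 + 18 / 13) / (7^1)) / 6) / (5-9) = -61 / 1092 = -0.06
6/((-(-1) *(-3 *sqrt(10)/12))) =-12 *sqrt(10)/5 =-7.59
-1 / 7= -0.14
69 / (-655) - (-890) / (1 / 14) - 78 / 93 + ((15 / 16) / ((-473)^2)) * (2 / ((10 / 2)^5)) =56599215457511183 / 4542817345000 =12459.06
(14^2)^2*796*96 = 2935597056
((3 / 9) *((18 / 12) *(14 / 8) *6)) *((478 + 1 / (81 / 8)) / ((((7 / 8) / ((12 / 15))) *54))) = 154904 / 3645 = 42.50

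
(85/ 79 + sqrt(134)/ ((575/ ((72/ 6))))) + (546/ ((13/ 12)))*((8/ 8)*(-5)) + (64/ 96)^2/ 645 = -1155165659/ 458595 + 12*sqrt(134)/ 575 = -2518.68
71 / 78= 0.91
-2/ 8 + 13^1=51/ 4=12.75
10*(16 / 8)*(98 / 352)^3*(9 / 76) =5294205 / 103583744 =0.05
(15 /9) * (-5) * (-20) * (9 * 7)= 10500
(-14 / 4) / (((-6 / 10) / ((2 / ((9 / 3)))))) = 35 / 9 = 3.89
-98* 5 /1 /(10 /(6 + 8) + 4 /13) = -44590 /93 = -479.46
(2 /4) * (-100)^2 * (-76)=-380000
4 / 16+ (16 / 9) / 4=0.69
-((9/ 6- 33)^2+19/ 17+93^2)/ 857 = -655681/ 58276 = -11.25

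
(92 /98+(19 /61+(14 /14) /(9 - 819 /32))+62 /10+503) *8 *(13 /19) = 2793.71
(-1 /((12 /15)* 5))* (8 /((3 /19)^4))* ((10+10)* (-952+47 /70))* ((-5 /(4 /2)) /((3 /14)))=-173569327060 /243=-714277066.09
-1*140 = -140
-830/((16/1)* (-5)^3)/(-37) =-0.01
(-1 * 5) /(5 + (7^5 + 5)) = -5 /16817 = -0.00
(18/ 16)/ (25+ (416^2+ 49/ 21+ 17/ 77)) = 2079/ 319858408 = 0.00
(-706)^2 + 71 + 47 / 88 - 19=43866991 / 88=498488.53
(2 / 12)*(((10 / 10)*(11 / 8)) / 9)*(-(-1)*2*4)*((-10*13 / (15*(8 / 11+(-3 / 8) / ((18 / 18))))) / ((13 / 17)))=-16456 / 2511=-6.55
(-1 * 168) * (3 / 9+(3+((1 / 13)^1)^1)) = -7448 / 13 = -572.92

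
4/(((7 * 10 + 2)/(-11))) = -11/18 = -0.61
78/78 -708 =-707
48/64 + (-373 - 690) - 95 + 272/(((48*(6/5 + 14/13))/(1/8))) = -4109447/3552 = -1156.94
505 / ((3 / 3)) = 505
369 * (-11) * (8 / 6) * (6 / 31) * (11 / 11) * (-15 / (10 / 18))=876744 / 31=28282.06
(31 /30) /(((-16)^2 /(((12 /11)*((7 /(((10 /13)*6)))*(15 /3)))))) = 2821 /84480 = 0.03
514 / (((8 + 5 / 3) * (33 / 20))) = 32.23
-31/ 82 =-0.38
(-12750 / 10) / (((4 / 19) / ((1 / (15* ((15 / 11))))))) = -3553 / 12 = -296.08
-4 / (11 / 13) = -4.73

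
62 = 62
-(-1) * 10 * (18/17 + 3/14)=1515/119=12.73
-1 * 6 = -6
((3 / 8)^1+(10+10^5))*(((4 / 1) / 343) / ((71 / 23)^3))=9734609861 / 245526946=39.65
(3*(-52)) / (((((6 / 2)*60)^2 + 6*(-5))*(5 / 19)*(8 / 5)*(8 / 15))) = -57 / 2656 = -0.02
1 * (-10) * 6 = -60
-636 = -636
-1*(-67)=67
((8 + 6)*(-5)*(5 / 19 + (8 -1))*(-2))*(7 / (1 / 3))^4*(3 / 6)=1878686460 / 19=98878234.74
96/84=8/7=1.14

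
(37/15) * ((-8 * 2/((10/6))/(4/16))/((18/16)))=-18944/225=-84.20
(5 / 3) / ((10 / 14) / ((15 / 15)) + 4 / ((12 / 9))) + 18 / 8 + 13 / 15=927 / 260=3.57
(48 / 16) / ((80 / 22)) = 33 / 40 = 0.82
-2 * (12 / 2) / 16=-3 / 4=-0.75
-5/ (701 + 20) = -5/ 721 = -0.01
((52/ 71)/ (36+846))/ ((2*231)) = 0.00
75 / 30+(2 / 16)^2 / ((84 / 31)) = 13471 / 5376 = 2.51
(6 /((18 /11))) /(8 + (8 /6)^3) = 99 /280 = 0.35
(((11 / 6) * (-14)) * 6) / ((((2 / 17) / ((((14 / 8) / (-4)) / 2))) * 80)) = 9163 / 2560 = 3.58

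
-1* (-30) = 30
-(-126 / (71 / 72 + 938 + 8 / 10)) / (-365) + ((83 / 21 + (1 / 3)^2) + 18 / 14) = 8322512587 / 1555947477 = 5.35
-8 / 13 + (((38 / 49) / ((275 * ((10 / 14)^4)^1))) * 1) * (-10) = -323412 / 446875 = -0.72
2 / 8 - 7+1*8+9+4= 57 / 4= 14.25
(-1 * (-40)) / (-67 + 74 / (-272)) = -5440 / 9149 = -0.59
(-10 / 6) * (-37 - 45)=410 / 3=136.67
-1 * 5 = -5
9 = 9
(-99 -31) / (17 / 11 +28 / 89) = -127270 / 1821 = -69.89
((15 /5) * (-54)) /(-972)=1 /6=0.17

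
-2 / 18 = -1 / 9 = -0.11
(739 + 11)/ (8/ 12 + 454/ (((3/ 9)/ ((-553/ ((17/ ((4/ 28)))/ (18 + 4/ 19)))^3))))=-0.00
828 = 828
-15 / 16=-0.94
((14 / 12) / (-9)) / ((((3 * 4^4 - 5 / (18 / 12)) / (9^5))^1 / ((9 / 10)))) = -413343 / 45880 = -9.01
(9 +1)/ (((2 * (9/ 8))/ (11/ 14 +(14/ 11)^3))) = 1061140/ 83853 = 12.65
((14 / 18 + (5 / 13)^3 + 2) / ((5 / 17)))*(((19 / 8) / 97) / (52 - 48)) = 1810415 / 30687696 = 0.06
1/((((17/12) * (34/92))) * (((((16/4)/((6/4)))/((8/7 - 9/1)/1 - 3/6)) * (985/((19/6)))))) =-153387/7970620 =-0.02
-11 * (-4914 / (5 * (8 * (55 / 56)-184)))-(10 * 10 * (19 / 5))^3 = -37587362042 / 685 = -54872061.38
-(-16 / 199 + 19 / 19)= -0.92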